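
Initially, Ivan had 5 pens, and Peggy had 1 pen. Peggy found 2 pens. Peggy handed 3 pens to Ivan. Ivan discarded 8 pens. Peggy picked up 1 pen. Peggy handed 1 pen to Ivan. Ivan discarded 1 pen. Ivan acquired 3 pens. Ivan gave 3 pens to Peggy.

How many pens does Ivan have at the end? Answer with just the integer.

Answer: 0

Derivation:
Tracking counts step by step:
Start: Ivan=5, Peggy=1
Event 1 (Peggy +2): Peggy: 1 -> 3. State: Ivan=5, Peggy=3
Event 2 (Peggy -> Ivan, 3): Peggy: 3 -> 0, Ivan: 5 -> 8. State: Ivan=8, Peggy=0
Event 3 (Ivan -8): Ivan: 8 -> 0. State: Ivan=0, Peggy=0
Event 4 (Peggy +1): Peggy: 0 -> 1. State: Ivan=0, Peggy=1
Event 5 (Peggy -> Ivan, 1): Peggy: 1 -> 0, Ivan: 0 -> 1. State: Ivan=1, Peggy=0
Event 6 (Ivan -1): Ivan: 1 -> 0. State: Ivan=0, Peggy=0
Event 7 (Ivan +3): Ivan: 0 -> 3. State: Ivan=3, Peggy=0
Event 8 (Ivan -> Peggy, 3): Ivan: 3 -> 0, Peggy: 0 -> 3. State: Ivan=0, Peggy=3

Ivan's final count: 0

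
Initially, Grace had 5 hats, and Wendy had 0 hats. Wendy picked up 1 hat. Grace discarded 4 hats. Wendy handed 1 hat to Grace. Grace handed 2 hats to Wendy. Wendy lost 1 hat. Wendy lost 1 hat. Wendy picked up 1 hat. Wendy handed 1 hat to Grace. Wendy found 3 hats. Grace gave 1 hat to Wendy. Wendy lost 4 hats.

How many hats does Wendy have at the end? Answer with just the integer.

Answer: 0

Derivation:
Tracking counts step by step:
Start: Grace=5, Wendy=0
Event 1 (Wendy +1): Wendy: 0 -> 1. State: Grace=5, Wendy=1
Event 2 (Grace -4): Grace: 5 -> 1. State: Grace=1, Wendy=1
Event 3 (Wendy -> Grace, 1): Wendy: 1 -> 0, Grace: 1 -> 2. State: Grace=2, Wendy=0
Event 4 (Grace -> Wendy, 2): Grace: 2 -> 0, Wendy: 0 -> 2. State: Grace=0, Wendy=2
Event 5 (Wendy -1): Wendy: 2 -> 1. State: Grace=0, Wendy=1
Event 6 (Wendy -1): Wendy: 1 -> 0. State: Grace=0, Wendy=0
Event 7 (Wendy +1): Wendy: 0 -> 1. State: Grace=0, Wendy=1
Event 8 (Wendy -> Grace, 1): Wendy: 1 -> 0, Grace: 0 -> 1. State: Grace=1, Wendy=0
Event 9 (Wendy +3): Wendy: 0 -> 3. State: Grace=1, Wendy=3
Event 10 (Grace -> Wendy, 1): Grace: 1 -> 0, Wendy: 3 -> 4. State: Grace=0, Wendy=4
Event 11 (Wendy -4): Wendy: 4 -> 0. State: Grace=0, Wendy=0

Wendy's final count: 0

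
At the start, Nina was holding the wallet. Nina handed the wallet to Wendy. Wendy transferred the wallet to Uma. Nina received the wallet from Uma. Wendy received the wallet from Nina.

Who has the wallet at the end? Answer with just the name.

Tracking the wallet through each event:
Start: Nina has the wallet.
After event 1: Wendy has the wallet.
After event 2: Uma has the wallet.
After event 3: Nina has the wallet.
After event 4: Wendy has the wallet.

Answer: Wendy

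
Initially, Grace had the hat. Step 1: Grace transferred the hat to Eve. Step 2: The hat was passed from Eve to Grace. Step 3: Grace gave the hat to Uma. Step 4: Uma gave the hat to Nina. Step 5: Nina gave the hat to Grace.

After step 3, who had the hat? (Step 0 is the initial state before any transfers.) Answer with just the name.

Tracking the hat holder through step 3:
After step 0 (start): Grace
After step 1: Eve
After step 2: Grace
After step 3: Uma

At step 3, the holder is Uma.

Answer: Uma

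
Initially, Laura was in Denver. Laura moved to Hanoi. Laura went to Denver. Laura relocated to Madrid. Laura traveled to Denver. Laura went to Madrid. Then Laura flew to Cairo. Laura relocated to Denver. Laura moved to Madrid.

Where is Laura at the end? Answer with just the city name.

Tracking Laura's location:
Start: Laura is in Denver.
After move 1: Denver -> Hanoi. Laura is in Hanoi.
After move 2: Hanoi -> Denver. Laura is in Denver.
After move 3: Denver -> Madrid. Laura is in Madrid.
After move 4: Madrid -> Denver. Laura is in Denver.
After move 5: Denver -> Madrid. Laura is in Madrid.
After move 6: Madrid -> Cairo. Laura is in Cairo.
After move 7: Cairo -> Denver. Laura is in Denver.
After move 8: Denver -> Madrid. Laura is in Madrid.

Answer: Madrid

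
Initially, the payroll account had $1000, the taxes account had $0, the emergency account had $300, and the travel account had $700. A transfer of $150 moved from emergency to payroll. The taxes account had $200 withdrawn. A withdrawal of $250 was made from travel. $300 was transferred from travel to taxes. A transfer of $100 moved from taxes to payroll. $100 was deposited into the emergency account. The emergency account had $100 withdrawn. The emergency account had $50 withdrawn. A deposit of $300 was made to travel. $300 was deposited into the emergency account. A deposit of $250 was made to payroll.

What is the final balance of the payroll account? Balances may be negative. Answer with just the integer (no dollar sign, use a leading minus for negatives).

Tracking account balances step by step:
Start: payroll=1000, taxes=0, emergency=300, travel=700
Event 1 (transfer 150 emergency -> payroll): emergency: 300 - 150 = 150, payroll: 1000 + 150 = 1150. Balances: payroll=1150, taxes=0, emergency=150, travel=700
Event 2 (withdraw 200 from taxes): taxes: 0 - 200 = -200. Balances: payroll=1150, taxes=-200, emergency=150, travel=700
Event 3 (withdraw 250 from travel): travel: 700 - 250 = 450. Balances: payroll=1150, taxes=-200, emergency=150, travel=450
Event 4 (transfer 300 travel -> taxes): travel: 450 - 300 = 150, taxes: -200 + 300 = 100. Balances: payroll=1150, taxes=100, emergency=150, travel=150
Event 5 (transfer 100 taxes -> payroll): taxes: 100 - 100 = 0, payroll: 1150 + 100 = 1250. Balances: payroll=1250, taxes=0, emergency=150, travel=150
Event 6 (deposit 100 to emergency): emergency: 150 + 100 = 250. Balances: payroll=1250, taxes=0, emergency=250, travel=150
Event 7 (withdraw 100 from emergency): emergency: 250 - 100 = 150. Balances: payroll=1250, taxes=0, emergency=150, travel=150
Event 8 (withdraw 50 from emergency): emergency: 150 - 50 = 100. Balances: payroll=1250, taxes=0, emergency=100, travel=150
Event 9 (deposit 300 to travel): travel: 150 + 300 = 450. Balances: payroll=1250, taxes=0, emergency=100, travel=450
Event 10 (deposit 300 to emergency): emergency: 100 + 300 = 400. Balances: payroll=1250, taxes=0, emergency=400, travel=450
Event 11 (deposit 250 to payroll): payroll: 1250 + 250 = 1500. Balances: payroll=1500, taxes=0, emergency=400, travel=450

Final balance of payroll: 1500

Answer: 1500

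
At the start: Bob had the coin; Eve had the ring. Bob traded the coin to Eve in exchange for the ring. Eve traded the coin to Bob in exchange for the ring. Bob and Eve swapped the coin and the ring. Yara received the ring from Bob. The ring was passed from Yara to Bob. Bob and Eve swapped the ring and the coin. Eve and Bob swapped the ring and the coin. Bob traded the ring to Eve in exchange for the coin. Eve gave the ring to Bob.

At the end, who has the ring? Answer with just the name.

Tracking all object holders:
Start: coin:Bob, ring:Eve
Event 1 (swap coin<->ring: now coin:Eve, ring:Bob). State: coin:Eve, ring:Bob
Event 2 (swap coin<->ring: now coin:Bob, ring:Eve). State: coin:Bob, ring:Eve
Event 3 (swap coin<->ring: now coin:Eve, ring:Bob). State: coin:Eve, ring:Bob
Event 4 (give ring: Bob -> Yara). State: coin:Eve, ring:Yara
Event 5 (give ring: Yara -> Bob). State: coin:Eve, ring:Bob
Event 6 (swap ring<->coin: now ring:Eve, coin:Bob). State: coin:Bob, ring:Eve
Event 7 (swap ring<->coin: now ring:Bob, coin:Eve). State: coin:Eve, ring:Bob
Event 8 (swap ring<->coin: now ring:Eve, coin:Bob). State: coin:Bob, ring:Eve
Event 9 (give ring: Eve -> Bob). State: coin:Bob, ring:Bob

Final state: coin:Bob, ring:Bob
The ring is held by Bob.

Answer: Bob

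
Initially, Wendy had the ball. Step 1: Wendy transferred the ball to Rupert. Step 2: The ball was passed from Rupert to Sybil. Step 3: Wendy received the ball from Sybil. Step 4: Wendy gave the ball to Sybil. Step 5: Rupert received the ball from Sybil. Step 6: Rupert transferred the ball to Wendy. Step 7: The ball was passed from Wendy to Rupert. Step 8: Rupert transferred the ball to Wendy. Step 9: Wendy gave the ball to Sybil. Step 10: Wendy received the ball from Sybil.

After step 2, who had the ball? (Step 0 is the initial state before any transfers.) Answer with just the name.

Tracking the ball holder through step 2:
After step 0 (start): Wendy
After step 1: Rupert
After step 2: Sybil

At step 2, the holder is Sybil.

Answer: Sybil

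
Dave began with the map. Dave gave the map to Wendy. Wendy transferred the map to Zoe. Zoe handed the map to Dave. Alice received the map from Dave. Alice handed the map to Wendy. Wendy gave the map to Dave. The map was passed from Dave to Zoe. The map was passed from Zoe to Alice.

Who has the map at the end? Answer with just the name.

Answer: Alice

Derivation:
Tracking the map through each event:
Start: Dave has the map.
After event 1: Wendy has the map.
After event 2: Zoe has the map.
After event 3: Dave has the map.
After event 4: Alice has the map.
After event 5: Wendy has the map.
After event 6: Dave has the map.
After event 7: Zoe has the map.
After event 8: Alice has the map.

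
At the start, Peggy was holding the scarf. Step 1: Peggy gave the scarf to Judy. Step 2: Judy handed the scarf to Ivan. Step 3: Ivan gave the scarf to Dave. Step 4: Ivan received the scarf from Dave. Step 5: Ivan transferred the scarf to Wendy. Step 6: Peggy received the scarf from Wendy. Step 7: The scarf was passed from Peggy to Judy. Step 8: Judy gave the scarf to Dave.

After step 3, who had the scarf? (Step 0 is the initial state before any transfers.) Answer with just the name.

Answer: Dave

Derivation:
Tracking the scarf holder through step 3:
After step 0 (start): Peggy
After step 1: Judy
After step 2: Ivan
After step 3: Dave

At step 3, the holder is Dave.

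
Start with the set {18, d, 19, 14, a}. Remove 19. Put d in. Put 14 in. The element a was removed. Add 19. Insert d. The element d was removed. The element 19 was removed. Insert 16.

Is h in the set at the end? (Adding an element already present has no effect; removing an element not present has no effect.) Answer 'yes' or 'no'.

Tracking the set through each operation:
Start: {14, 18, 19, a, d}
Event 1 (remove 19): removed. Set: {14, 18, a, d}
Event 2 (add d): already present, no change. Set: {14, 18, a, d}
Event 3 (add 14): already present, no change. Set: {14, 18, a, d}
Event 4 (remove a): removed. Set: {14, 18, d}
Event 5 (add 19): added. Set: {14, 18, 19, d}
Event 6 (add d): already present, no change. Set: {14, 18, 19, d}
Event 7 (remove d): removed. Set: {14, 18, 19}
Event 8 (remove 19): removed. Set: {14, 18}
Event 9 (add 16): added. Set: {14, 16, 18}

Final set: {14, 16, 18} (size 3)
h is NOT in the final set.

Answer: no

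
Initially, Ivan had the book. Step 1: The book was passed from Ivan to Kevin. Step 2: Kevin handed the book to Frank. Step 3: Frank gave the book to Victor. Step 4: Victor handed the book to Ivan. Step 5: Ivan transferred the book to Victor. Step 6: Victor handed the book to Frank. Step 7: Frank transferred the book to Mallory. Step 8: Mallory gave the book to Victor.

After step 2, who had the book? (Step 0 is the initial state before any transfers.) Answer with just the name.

Tracking the book holder through step 2:
After step 0 (start): Ivan
After step 1: Kevin
After step 2: Frank

At step 2, the holder is Frank.

Answer: Frank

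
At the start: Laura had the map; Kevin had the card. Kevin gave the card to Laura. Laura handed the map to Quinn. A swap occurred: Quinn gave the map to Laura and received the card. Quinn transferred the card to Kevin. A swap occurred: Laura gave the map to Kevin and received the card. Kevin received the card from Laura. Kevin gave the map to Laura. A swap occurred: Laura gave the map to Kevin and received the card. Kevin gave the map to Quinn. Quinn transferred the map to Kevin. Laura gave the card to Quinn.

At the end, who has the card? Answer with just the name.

Tracking all object holders:
Start: map:Laura, card:Kevin
Event 1 (give card: Kevin -> Laura). State: map:Laura, card:Laura
Event 2 (give map: Laura -> Quinn). State: map:Quinn, card:Laura
Event 3 (swap map<->card: now map:Laura, card:Quinn). State: map:Laura, card:Quinn
Event 4 (give card: Quinn -> Kevin). State: map:Laura, card:Kevin
Event 5 (swap map<->card: now map:Kevin, card:Laura). State: map:Kevin, card:Laura
Event 6 (give card: Laura -> Kevin). State: map:Kevin, card:Kevin
Event 7 (give map: Kevin -> Laura). State: map:Laura, card:Kevin
Event 8 (swap map<->card: now map:Kevin, card:Laura). State: map:Kevin, card:Laura
Event 9 (give map: Kevin -> Quinn). State: map:Quinn, card:Laura
Event 10 (give map: Quinn -> Kevin). State: map:Kevin, card:Laura
Event 11 (give card: Laura -> Quinn). State: map:Kevin, card:Quinn

Final state: map:Kevin, card:Quinn
The card is held by Quinn.

Answer: Quinn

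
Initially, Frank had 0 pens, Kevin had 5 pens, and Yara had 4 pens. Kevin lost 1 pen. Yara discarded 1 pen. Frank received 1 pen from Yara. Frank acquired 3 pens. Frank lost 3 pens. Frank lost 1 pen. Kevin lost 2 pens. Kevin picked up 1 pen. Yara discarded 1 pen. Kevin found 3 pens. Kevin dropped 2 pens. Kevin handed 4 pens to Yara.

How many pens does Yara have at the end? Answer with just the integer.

Tracking counts step by step:
Start: Frank=0, Kevin=5, Yara=4
Event 1 (Kevin -1): Kevin: 5 -> 4. State: Frank=0, Kevin=4, Yara=4
Event 2 (Yara -1): Yara: 4 -> 3. State: Frank=0, Kevin=4, Yara=3
Event 3 (Yara -> Frank, 1): Yara: 3 -> 2, Frank: 0 -> 1. State: Frank=1, Kevin=4, Yara=2
Event 4 (Frank +3): Frank: 1 -> 4. State: Frank=4, Kevin=4, Yara=2
Event 5 (Frank -3): Frank: 4 -> 1. State: Frank=1, Kevin=4, Yara=2
Event 6 (Frank -1): Frank: 1 -> 0. State: Frank=0, Kevin=4, Yara=2
Event 7 (Kevin -2): Kevin: 4 -> 2. State: Frank=0, Kevin=2, Yara=2
Event 8 (Kevin +1): Kevin: 2 -> 3. State: Frank=0, Kevin=3, Yara=2
Event 9 (Yara -1): Yara: 2 -> 1. State: Frank=0, Kevin=3, Yara=1
Event 10 (Kevin +3): Kevin: 3 -> 6. State: Frank=0, Kevin=6, Yara=1
Event 11 (Kevin -2): Kevin: 6 -> 4. State: Frank=0, Kevin=4, Yara=1
Event 12 (Kevin -> Yara, 4): Kevin: 4 -> 0, Yara: 1 -> 5. State: Frank=0, Kevin=0, Yara=5

Yara's final count: 5

Answer: 5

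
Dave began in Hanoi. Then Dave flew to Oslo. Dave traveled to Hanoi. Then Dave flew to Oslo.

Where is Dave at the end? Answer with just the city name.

Tracking Dave's location:
Start: Dave is in Hanoi.
After move 1: Hanoi -> Oslo. Dave is in Oslo.
After move 2: Oslo -> Hanoi. Dave is in Hanoi.
After move 3: Hanoi -> Oslo. Dave is in Oslo.

Answer: Oslo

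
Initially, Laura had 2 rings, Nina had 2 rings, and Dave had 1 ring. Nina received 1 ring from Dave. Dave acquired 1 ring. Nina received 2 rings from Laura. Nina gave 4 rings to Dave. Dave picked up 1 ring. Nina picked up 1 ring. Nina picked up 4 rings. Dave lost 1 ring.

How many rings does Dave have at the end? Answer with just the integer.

Answer: 5

Derivation:
Tracking counts step by step:
Start: Laura=2, Nina=2, Dave=1
Event 1 (Dave -> Nina, 1): Dave: 1 -> 0, Nina: 2 -> 3. State: Laura=2, Nina=3, Dave=0
Event 2 (Dave +1): Dave: 0 -> 1. State: Laura=2, Nina=3, Dave=1
Event 3 (Laura -> Nina, 2): Laura: 2 -> 0, Nina: 3 -> 5. State: Laura=0, Nina=5, Dave=1
Event 4 (Nina -> Dave, 4): Nina: 5 -> 1, Dave: 1 -> 5. State: Laura=0, Nina=1, Dave=5
Event 5 (Dave +1): Dave: 5 -> 6. State: Laura=0, Nina=1, Dave=6
Event 6 (Nina +1): Nina: 1 -> 2. State: Laura=0, Nina=2, Dave=6
Event 7 (Nina +4): Nina: 2 -> 6. State: Laura=0, Nina=6, Dave=6
Event 8 (Dave -1): Dave: 6 -> 5. State: Laura=0, Nina=6, Dave=5

Dave's final count: 5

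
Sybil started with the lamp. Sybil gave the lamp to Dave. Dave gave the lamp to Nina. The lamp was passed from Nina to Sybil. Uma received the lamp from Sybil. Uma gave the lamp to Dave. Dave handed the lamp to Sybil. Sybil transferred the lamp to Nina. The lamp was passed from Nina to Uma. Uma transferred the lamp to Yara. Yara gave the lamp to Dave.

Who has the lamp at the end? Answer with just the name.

Answer: Dave

Derivation:
Tracking the lamp through each event:
Start: Sybil has the lamp.
After event 1: Dave has the lamp.
After event 2: Nina has the lamp.
After event 3: Sybil has the lamp.
After event 4: Uma has the lamp.
After event 5: Dave has the lamp.
After event 6: Sybil has the lamp.
After event 7: Nina has the lamp.
After event 8: Uma has the lamp.
After event 9: Yara has the lamp.
After event 10: Dave has the lamp.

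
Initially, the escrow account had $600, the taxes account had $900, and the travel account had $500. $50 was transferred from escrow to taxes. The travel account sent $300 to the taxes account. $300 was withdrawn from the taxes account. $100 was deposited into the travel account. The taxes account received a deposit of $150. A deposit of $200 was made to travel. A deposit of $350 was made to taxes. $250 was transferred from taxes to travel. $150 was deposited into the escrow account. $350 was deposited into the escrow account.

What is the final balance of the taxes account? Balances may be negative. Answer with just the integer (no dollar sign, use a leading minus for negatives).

Tracking account balances step by step:
Start: escrow=600, taxes=900, travel=500
Event 1 (transfer 50 escrow -> taxes): escrow: 600 - 50 = 550, taxes: 900 + 50 = 950. Balances: escrow=550, taxes=950, travel=500
Event 2 (transfer 300 travel -> taxes): travel: 500 - 300 = 200, taxes: 950 + 300 = 1250. Balances: escrow=550, taxes=1250, travel=200
Event 3 (withdraw 300 from taxes): taxes: 1250 - 300 = 950. Balances: escrow=550, taxes=950, travel=200
Event 4 (deposit 100 to travel): travel: 200 + 100 = 300. Balances: escrow=550, taxes=950, travel=300
Event 5 (deposit 150 to taxes): taxes: 950 + 150 = 1100. Balances: escrow=550, taxes=1100, travel=300
Event 6 (deposit 200 to travel): travel: 300 + 200 = 500. Balances: escrow=550, taxes=1100, travel=500
Event 7 (deposit 350 to taxes): taxes: 1100 + 350 = 1450. Balances: escrow=550, taxes=1450, travel=500
Event 8 (transfer 250 taxes -> travel): taxes: 1450 - 250 = 1200, travel: 500 + 250 = 750. Balances: escrow=550, taxes=1200, travel=750
Event 9 (deposit 150 to escrow): escrow: 550 + 150 = 700. Balances: escrow=700, taxes=1200, travel=750
Event 10 (deposit 350 to escrow): escrow: 700 + 350 = 1050. Balances: escrow=1050, taxes=1200, travel=750

Final balance of taxes: 1200

Answer: 1200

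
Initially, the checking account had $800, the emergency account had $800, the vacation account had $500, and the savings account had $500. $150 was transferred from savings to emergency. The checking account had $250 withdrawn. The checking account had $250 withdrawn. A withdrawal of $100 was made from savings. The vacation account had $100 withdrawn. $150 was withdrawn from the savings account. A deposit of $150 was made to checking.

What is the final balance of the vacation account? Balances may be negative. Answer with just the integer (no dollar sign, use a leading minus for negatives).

Answer: 400

Derivation:
Tracking account balances step by step:
Start: checking=800, emergency=800, vacation=500, savings=500
Event 1 (transfer 150 savings -> emergency): savings: 500 - 150 = 350, emergency: 800 + 150 = 950. Balances: checking=800, emergency=950, vacation=500, savings=350
Event 2 (withdraw 250 from checking): checking: 800 - 250 = 550. Balances: checking=550, emergency=950, vacation=500, savings=350
Event 3 (withdraw 250 from checking): checking: 550 - 250 = 300. Balances: checking=300, emergency=950, vacation=500, savings=350
Event 4 (withdraw 100 from savings): savings: 350 - 100 = 250. Balances: checking=300, emergency=950, vacation=500, savings=250
Event 5 (withdraw 100 from vacation): vacation: 500 - 100 = 400. Balances: checking=300, emergency=950, vacation=400, savings=250
Event 6 (withdraw 150 from savings): savings: 250 - 150 = 100. Balances: checking=300, emergency=950, vacation=400, savings=100
Event 7 (deposit 150 to checking): checking: 300 + 150 = 450. Balances: checking=450, emergency=950, vacation=400, savings=100

Final balance of vacation: 400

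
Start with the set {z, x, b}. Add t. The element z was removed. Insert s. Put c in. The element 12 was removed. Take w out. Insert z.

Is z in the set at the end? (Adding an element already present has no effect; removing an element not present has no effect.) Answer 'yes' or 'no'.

Tracking the set through each operation:
Start: {b, x, z}
Event 1 (add t): added. Set: {b, t, x, z}
Event 2 (remove z): removed. Set: {b, t, x}
Event 3 (add s): added. Set: {b, s, t, x}
Event 4 (add c): added. Set: {b, c, s, t, x}
Event 5 (remove 12): not present, no change. Set: {b, c, s, t, x}
Event 6 (remove w): not present, no change. Set: {b, c, s, t, x}
Event 7 (add z): added. Set: {b, c, s, t, x, z}

Final set: {b, c, s, t, x, z} (size 6)
z is in the final set.

Answer: yes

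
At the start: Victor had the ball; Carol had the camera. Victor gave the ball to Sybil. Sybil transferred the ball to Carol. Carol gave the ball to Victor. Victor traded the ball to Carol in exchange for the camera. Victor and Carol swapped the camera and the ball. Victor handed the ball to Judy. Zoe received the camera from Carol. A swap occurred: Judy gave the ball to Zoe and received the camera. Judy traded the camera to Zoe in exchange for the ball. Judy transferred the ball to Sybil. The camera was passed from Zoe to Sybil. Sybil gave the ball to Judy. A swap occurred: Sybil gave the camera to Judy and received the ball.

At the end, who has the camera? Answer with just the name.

Answer: Judy

Derivation:
Tracking all object holders:
Start: ball:Victor, camera:Carol
Event 1 (give ball: Victor -> Sybil). State: ball:Sybil, camera:Carol
Event 2 (give ball: Sybil -> Carol). State: ball:Carol, camera:Carol
Event 3 (give ball: Carol -> Victor). State: ball:Victor, camera:Carol
Event 4 (swap ball<->camera: now ball:Carol, camera:Victor). State: ball:Carol, camera:Victor
Event 5 (swap camera<->ball: now camera:Carol, ball:Victor). State: ball:Victor, camera:Carol
Event 6 (give ball: Victor -> Judy). State: ball:Judy, camera:Carol
Event 7 (give camera: Carol -> Zoe). State: ball:Judy, camera:Zoe
Event 8 (swap ball<->camera: now ball:Zoe, camera:Judy). State: ball:Zoe, camera:Judy
Event 9 (swap camera<->ball: now camera:Zoe, ball:Judy). State: ball:Judy, camera:Zoe
Event 10 (give ball: Judy -> Sybil). State: ball:Sybil, camera:Zoe
Event 11 (give camera: Zoe -> Sybil). State: ball:Sybil, camera:Sybil
Event 12 (give ball: Sybil -> Judy). State: ball:Judy, camera:Sybil
Event 13 (swap camera<->ball: now camera:Judy, ball:Sybil). State: ball:Sybil, camera:Judy

Final state: ball:Sybil, camera:Judy
The camera is held by Judy.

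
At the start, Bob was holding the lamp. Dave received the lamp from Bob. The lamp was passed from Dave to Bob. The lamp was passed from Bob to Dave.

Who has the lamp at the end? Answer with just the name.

Answer: Dave

Derivation:
Tracking the lamp through each event:
Start: Bob has the lamp.
After event 1: Dave has the lamp.
After event 2: Bob has the lamp.
After event 3: Dave has the lamp.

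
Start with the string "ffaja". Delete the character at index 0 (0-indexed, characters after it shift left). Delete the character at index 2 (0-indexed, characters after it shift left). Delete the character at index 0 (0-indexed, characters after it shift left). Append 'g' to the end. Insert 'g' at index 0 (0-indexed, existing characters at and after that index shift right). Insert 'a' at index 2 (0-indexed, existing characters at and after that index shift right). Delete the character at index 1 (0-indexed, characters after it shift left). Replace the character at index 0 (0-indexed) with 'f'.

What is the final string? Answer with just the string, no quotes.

Applying each edit step by step:
Start: "ffaja"
Op 1 (delete idx 0 = 'f'): "ffaja" -> "faja"
Op 2 (delete idx 2 = 'j'): "faja" -> "faa"
Op 3 (delete idx 0 = 'f'): "faa" -> "aa"
Op 4 (append 'g'): "aa" -> "aag"
Op 5 (insert 'g' at idx 0): "aag" -> "gaag"
Op 6 (insert 'a' at idx 2): "gaag" -> "gaaag"
Op 7 (delete idx 1 = 'a'): "gaaag" -> "gaag"
Op 8 (replace idx 0: 'g' -> 'f'): "gaag" -> "faag"

Answer: faag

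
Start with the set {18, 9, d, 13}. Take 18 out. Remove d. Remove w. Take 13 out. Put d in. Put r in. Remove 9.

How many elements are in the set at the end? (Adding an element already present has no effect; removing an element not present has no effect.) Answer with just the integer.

Tracking the set through each operation:
Start: {13, 18, 9, d}
Event 1 (remove 18): removed. Set: {13, 9, d}
Event 2 (remove d): removed. Set: {13, 9}
Event 3 (remove w): not present, no change. Set: {13, 9}
Event 4 (remove 13): removed. Set: {9}
Event 5 (add d): added. Set: {9, d}
Event 6 (add r): added. Set: {9, d, r}
Event 7 (remove 9): removed. Set: {d, r}

Final set: {d, r} (size 2)

Answer: 2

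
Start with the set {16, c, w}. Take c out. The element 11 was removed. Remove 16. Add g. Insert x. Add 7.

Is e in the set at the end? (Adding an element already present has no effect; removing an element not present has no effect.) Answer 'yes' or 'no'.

Tracking the set through each operation:
Start: {16, c, w}
Event 1 (remove c): removed. Set: {16, w}
Event 2 (remove 11): not present, no change. Set: {16, w}
Event 3 (remove 16): removed. Set: {w}
Event 4 (add g): added. Set: {g, w}
Event 5 (add x): added. Set: {g, w, x}
Event 6 (add 7): added. Set: {7, g, w, x}

Final set: {7, g, w, x} (size 4)
e is NOT in the final set.

Answer: no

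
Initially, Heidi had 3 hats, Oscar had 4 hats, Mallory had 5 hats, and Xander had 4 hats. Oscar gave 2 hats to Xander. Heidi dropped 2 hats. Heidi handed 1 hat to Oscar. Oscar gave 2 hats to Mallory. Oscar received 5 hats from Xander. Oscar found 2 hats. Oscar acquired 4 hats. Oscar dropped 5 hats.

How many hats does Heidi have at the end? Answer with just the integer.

Answer: 0

Derivation:
Tracking counts step by step:
Start: Heidi=3, Oscar=4, Mallory=5, Xander=4
Event 1 (Oscar -> Xander, 2): Oscar: 4 -> 2, Xander: 4 -> 6. State: Heidi=3, Oscar=2, Mallory=5, Xander=6
Event 2 (Heidi -2): Heidi: 3 -> 1. State: Heidi=1, Oscar=2, Mallory=5, Xander=6
Event 3 (Heidi -> Oscar, 1): Heidi: 1 -> 0, Oscar: 2 -> 3. State: Heidi=0, Oscar=3, Mallory=5, Xander=6
Event 4 (Oscar -> Mallory, 2): Oscar: 3 -> 1, Mallory: 5 -> 7. State: Heidi=0, Oscar=1, Mallory=7, Xander=6
Event 5 (Xander -> Oscar, 5): Xander: 6 -> 1, Oscar: 1 -> 6. State: Heidi=0, Oscar=6, Mallory=7, Xander=1
Event 6 (Oscar +2): Oscar: 6 -> 8. State: Heidi=0, Oscar=8, Mallory=7, Xander=1
Event 7 (Oscar +4): Oscar: 8 -> 12. State: Heidi=0, Oscar=12, Mallory=7, Xander=1
Event 8 (Oscar -5): Oscar: 12 -> 7. State: Heidi=0, Oscar=7, Mallory=7, Xander=1

Heidi's final count: 0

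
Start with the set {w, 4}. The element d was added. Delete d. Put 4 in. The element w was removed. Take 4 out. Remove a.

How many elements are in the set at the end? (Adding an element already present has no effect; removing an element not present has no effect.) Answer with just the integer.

Tracking the set through each operation:
Start: {4, w}
Event 1 (add d): added. Set: {4, d, w}
Event 2 (remove d): removed. Set: {4, w}
Event 3 (add 4): already present, no change. Set: {4, w}
Event 4 (remove w): removed. Set: {4}
Event 5 (remove 4): removed. Set: {}
Event 6 (remove a): not present, no change. Set: {}

Final set: {} (size 0)

Answer: 0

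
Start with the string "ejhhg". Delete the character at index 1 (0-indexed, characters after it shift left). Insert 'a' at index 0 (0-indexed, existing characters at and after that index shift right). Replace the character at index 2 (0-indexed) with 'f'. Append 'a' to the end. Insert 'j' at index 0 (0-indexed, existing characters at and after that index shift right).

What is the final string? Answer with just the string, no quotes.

Applying each edit step by step:
Start: "ejhhg"
Op 1 (delete idx 1 = 'j'): "ejhhg" -> "ehhg"
Op 2 (insert 'a' at idx 0): "ehhg" -> "aehhg"
Op 3 (replace idx 2: 'h' -> 'f'): "aehhg" -> "aefhg"
Op 4 (append 'a'): "aefhg" -> "aefhga"
Op 5 (insert 'j' at idx 0): "aefhga" -> "jaefhga"

Answer: jaefhga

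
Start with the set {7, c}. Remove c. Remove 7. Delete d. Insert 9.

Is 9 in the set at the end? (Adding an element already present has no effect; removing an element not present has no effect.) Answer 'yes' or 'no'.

Tracking the set through each operation:
Start: {7, c}
Event 1 (remove c): removed. Set: {7}
Event 2 (remove 7): removed. Set: {}
Event 3 (remove d): not present, no change. Set: {}
Event 4 (add 9): added. Set: {9}

Final set: {9} (size 1)
9 is in the final set.

Answer: yes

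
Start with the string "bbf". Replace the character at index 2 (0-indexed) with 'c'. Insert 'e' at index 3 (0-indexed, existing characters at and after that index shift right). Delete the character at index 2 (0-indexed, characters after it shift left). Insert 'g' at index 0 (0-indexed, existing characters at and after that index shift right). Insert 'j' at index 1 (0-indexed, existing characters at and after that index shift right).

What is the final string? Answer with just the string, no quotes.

Applying each edit step by step:
Start: "bbf"
Op 1 (replace idx 2: 'f' -> 'c'): "bbf" -> "bbc"
Op 2 (insert 'e' at idx 3): "bbc" -> "bbce"
Op 3 (delete idx 2 = 'c'): "bbce" -> "bbe"
Op 4 (insert 'g' at idx 0): "bbe" -> "gbbe"
Op 5 (insert 'j' at idx 1): "gbbe" -> "gjbbe"

Answer: gjbbe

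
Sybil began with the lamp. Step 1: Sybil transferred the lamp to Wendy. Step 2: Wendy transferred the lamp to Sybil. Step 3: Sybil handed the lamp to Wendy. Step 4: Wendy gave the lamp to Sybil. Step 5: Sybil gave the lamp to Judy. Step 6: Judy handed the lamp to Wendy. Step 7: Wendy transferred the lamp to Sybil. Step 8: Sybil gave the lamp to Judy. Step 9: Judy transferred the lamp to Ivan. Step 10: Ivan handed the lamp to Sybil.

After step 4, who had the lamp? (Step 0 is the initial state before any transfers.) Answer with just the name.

Tracking the lamp holder through step 4:
After step 0 (start): Sybil
After step 1: Wendy
After step 2: Sybil
After step 3: Wendy
After step 4: Sybil

At step 4, the holder is Sybil.

Answer: Sybil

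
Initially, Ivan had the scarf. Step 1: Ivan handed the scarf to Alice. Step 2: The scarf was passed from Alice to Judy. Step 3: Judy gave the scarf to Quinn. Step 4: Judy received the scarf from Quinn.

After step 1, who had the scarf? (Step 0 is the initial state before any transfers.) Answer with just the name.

Tracking the scarf holder through step 1:
After step 0 (start): Ivan
After step 1: Alice

At step 1, the holder is Alice.

Answer: Alice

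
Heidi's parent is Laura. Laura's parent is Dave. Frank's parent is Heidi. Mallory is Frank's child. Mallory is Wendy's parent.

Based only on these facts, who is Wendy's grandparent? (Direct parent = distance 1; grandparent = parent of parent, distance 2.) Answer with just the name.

Answer: Frank

Derivation:
Reconstructing the parent chain from the given facts:
  Dave -> Laura -> Heidi -> Frank -> Mallory -> Wendy
(each arrow means 'parent of the next')
Positions in the chain (0 = top):
  position of Dave: 0
  position of Laura: 1
  position of Heidi: 2
  position of Frank: 3
  position of Mallory: 4
  position of Wendy: 5

Wendy is at position 5; the grandparent is 2 steps up the chain, i.e. position 3: Frank.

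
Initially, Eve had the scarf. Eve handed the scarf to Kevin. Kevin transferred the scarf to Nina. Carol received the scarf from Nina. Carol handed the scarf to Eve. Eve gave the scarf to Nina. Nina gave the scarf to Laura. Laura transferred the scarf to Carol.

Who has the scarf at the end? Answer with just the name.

Answer: Carol

Derivation:
Tracking the scarf through each event:
Start: Eve has the scarf.
After event 1: Kevin has the scarf.
After event 2: Nina has the scarf.
After event 3: Carol has the scarf.
After event 4: Eve has the scarf.
After event 5: Nina has the scarf.
After event 6: Laura has the scarf.
After event 7: Carol has the scarf.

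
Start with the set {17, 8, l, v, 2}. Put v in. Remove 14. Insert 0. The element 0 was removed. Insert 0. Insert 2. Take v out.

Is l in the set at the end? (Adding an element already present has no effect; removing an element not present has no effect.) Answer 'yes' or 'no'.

Tracking the set through each operation:
Start: {17, 2, 8, l, v}
Event 1 (add v): already present, no change. Set: {17, 2, 8, l, v}
Event 2 (remove 14): not present, no change. Set: {17, 2, 8, l, v}
Event 3 (add 0): added. Set: {0, 17, 2, 8, l, v}
Event 4 (remove 0): removed. Set: {17, 2, 8, l, v}
Event 5 (add 0): added. Set: {0, 17, 2, 8, l, v}
Event 6 (add 2): already present, no change. Set: {0, 17, 2, 8, l, v}
Event 7 (remove v): removed. Set: {0, 17, 2, 8, l}

Final set: {0, 17, 2, 8, l} (size 5)
l is in the final set.

Answer: yes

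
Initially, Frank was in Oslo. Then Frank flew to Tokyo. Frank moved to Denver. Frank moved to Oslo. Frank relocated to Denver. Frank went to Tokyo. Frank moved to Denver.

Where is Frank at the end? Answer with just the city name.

Tracking Frank's location:
Start: Frank is in Oslo.
After move 1: Oslo -> Tokyo. Frank is in Tokyo.
After move 2: Tokyo -> Denver. Frank is in Denver.
After move 3: Denver -> Oslo. Frank is in Oslo.
After move 4: Oslo -> Denver. Frank is in Denver.
After move 5: Denver -> Tokyo. Frank is in Tokyo.
After move 6: Tokyo -> Denver. Frank is in Denver.

Answer: Denver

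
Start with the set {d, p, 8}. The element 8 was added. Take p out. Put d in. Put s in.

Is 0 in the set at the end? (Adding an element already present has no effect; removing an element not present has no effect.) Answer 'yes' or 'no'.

Tracking the set through each operation:
Start: {8, d, p}
Event 1 (add 8): already present, no change. Set: {8, d, p}
Event 2 (remove p): removed. Set: {8, d}
Event 3 (add d): already present, no change. Set: {8, d}
Event 4 (add s): added. Set: {8, d, s}

Final set: {8, d, s} (size 3)
0 is NOT in the final set.

Answer: no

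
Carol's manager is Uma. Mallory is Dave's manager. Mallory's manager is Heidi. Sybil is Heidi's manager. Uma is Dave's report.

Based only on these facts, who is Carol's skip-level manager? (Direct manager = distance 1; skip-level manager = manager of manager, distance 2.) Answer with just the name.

Reconstructing the manager chain from the given facts:
  Sybil -> Heidi -> Mallory -> Dave -> Uma -> Carol
(each arrow means 'manager of the next')
Positions in the chain (0 = top):
  position of Sybil: 0
  position of Heidi: 1
  position of Mallory: 2
  position of Dave: 3
  position of Uma: 4
  position of Carol: 5

Carol is at position 5; the skip-level manager is 2 steps up the chain, i.e. position 3: Dave.

Answer: Dave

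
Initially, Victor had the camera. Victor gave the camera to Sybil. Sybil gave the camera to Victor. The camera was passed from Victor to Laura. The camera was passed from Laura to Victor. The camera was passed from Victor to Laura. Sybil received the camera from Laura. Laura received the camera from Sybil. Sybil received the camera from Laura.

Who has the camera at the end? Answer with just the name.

Tracking the camera through each event:
Start: Victor has the camera.
After event 1: Sybil has the camera.
After event 2: Victor has the camera.
After event 3: Laura has the camera.
After event 4: Victor has the camera.
After event 5: Laura has the camera.
After event 6: Sybil has the camera.
After event 7: Laura has the camera.
After event 8: Sybil has the camera.

Answer: Sybil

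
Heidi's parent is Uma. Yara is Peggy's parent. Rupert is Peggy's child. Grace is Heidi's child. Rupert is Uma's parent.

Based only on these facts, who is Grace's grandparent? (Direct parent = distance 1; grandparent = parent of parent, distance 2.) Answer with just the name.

Reconstructing the parent chain from the given facts:
  Yara -> Peggy -> Rupert -> Uma -> Heidi -> Grace
(each arrow means 'parent of the next')
Positions in the chain (0 = top):
  position of Yara: 0
  position of Peggy: 1
  position of Rupert: 2
  position of Uma: 3
  position of Heidi: 4
  position of Grace: 5

Grace is at position 5; the grandparent is 2 steps up the chain, i.e. position 3: Uma.

Answer: Uma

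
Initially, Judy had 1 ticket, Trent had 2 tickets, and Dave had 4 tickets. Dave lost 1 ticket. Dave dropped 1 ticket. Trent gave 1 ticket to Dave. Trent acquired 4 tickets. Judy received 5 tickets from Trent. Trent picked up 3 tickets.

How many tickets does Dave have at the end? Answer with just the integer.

Tracking counts step by step:
Start: Judy=1, Trent=2, Dave=4
Event 1 (Dave -1): Dave: 4 -> 3. State: Judy=1, Trent=2, Dave=3
Event 2 (Dave -1): Dave: 3 -> 2. State: Judy=1, Trent=2, Dave=2
Event 3 (Trent -> Dave, 1): Trent: 2 -> 1, Dave: 2 -> 3. State: Judy=1, Trent=1, Dave=3
Event 4 (Trent +4): Trent: 1 -> 5. State: Judy=1, Trent=5, Dave=3
Event 5 (Trent -> Judy, 5): Trent: 5 -> 0, Judy: 1 -> 6. State: Judy=6, Trent=0, Dave=3
Event 6 (Trent +3): Trent: 0 -> 3. State: Judy=6, Trent=3, Dave=3

Dave's final count: 3

Answer: 3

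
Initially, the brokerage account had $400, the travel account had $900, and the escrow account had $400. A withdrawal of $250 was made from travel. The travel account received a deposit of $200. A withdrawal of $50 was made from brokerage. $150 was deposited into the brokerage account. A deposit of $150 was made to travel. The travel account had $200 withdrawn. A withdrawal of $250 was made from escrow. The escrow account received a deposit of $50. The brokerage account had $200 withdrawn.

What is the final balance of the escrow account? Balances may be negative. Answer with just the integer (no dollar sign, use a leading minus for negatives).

Tracking account balances step by step:
Start: brokerage=400, travel=900, escrow=400
Event 1 (withdraw 250 from travel): travel: 900 - 250 = 650. Balances: brokerage=400, travel=650, escrow=400
Event 2 (deposit 200 to travel): travel: 650 + 200 = 850. Balances: brokerage=400, travel=850, escrow=400
Event 3 (withdraw 50 from brokerage): brokerage: 400 - 50 = 350. Balances: brokerage=350, travel=850, escrow=400
Event 4 (deposit 150 to brokerage): brokerage: 350 + 150 = 500. Balances: brokerage=500, travel=850, escrow=400
Event 5 (deposit 150 to travel): travel: 850 + 150 = 1000. Balances: brokerage=500, travel=1000, escrow=400
Event 6 (withdraw 200 from travel): travel: 1000 - 200 = 800. Balances: brokerage=500, travel=800, escrow=400
Event 7 (withdraw 250 from escrow): escrow: 400 - 250 = 150. Balances: brokerage=500, travel=800, escrow=150
Event 8 (deposit 50 to escrow): escrow: 150 + 50 = 200. Balances: brokerage=500, travel=800, escrow=200
Event 9 (withdraw 200 from brokerage): brokerage: 500 - 200 = 300. Balances: brokerage=300, travel=800, escrow=200

Final balance of escrow: 200

Answer: 200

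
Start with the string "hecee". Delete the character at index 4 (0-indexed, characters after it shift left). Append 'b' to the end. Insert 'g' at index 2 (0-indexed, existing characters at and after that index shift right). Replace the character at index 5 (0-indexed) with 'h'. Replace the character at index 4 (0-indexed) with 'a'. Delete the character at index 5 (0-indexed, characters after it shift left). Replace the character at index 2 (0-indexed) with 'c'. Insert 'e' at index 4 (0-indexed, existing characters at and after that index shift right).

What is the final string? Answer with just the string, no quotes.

Applying each edit step by step:
Start: "hecee"
Op 1 (delete idx 4 = 'e'): "hecee" -> "hece"
Op 2 (append 'b'): "hece" -> "heceb"
Op 3 (insert 'g' at idx 2): "heceb" -> "hegceb"
Op 4 (replace idx 5: 'b' -> 'h'): "hegceb" -> "hegceh"
Op 5 (replace idx 4: 'e' -> 'a'): "hegceh" -> "hegcah"
Op 6 (delete idx 5 = 'h'): "hegcah" -> "hegca"
Op 7 (replace idx 2: 'g' -> 'c'): "hegca" -> "hecca"
Op 8 (insert 'e' at idx 4): "hecca" -> "heccea"

Answer: heccea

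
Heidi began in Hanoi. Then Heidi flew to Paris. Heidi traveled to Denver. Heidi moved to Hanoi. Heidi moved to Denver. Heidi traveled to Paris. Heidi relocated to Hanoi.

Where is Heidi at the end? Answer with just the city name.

Tracking Heidi's location:
Start: Heidi is in Hanoi.
After move 1: Hanoi -> Paris. Heidi is in Paris.
After move 2: Paris -> Denver. Heidi is in Denver.
After move 3: Denver -> Hanoi. Heidi is in Hanoi.
After move 4: Hanoi -> Denver. Heidi is in Denver.
After move 5: Denver -> Paris. Heidi is in Paris.
After move 6: Paris -> Hanoi. Heidi is in Hanoi.

Answer: Hanoi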